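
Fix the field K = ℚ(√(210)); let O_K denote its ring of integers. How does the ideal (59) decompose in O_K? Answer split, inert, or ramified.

d = 210 ≡ 2 (mod 4), so O_K = ℤ[√210] and disc(K) = 4d = 840.
59 ∤ 840, so 59 is unramified.
(210/59) = 33^29 mod 59 = 58, giving Legendre symbol -1.
(210/59) = -1, so 59 is inert.

inert — (59) stays prime in O_K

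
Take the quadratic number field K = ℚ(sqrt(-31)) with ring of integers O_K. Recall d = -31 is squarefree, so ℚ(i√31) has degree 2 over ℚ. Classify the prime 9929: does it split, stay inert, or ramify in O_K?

Since -31 ≡ 1 mod 4, the ring of integers is ℤ[(1+√-31)/2] with discriminant -31.
Since gcd(9929, -31) = 1 the prime 9929 does not ramify.
Legendre symbol by Euler's criterion: (-31/9929) ≡ (-31)^4964 ≡ 1 (mod 9929), i.e. (-31/9929) = 1.
d is a quadratic residue mod p, hence 9929 splits in O_K.

p splits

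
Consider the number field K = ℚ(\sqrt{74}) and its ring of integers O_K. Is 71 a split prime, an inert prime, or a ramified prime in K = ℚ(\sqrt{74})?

splits completely

74 mod 4 = 2, hence disc K = 4·74 = 296 and O_K = ℤ[√74].
disc(K) = 296 is not divisible by 71; 71 is unramified.
Compute (74/71) via Euler: 3^((71-1)/2) mod 71 = 1, so (74/71) = 1.
(74/71) = 1, so 71 splits.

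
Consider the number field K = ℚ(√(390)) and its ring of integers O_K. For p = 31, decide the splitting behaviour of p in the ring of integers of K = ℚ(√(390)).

split — (31) = 𝔭₁𝔭₂ with 𝔭₁ ≠ 𝔭₂

Since 390 ≢ 1 mod 4, the ring of integers is ℤ[√390] with discriminant 4·390 = 1560.
disc(K) = 1560 is not divisible by 31; 31 is unramified.
Legendre symbol by Euler's criterion: (390/31) ≡ 390^15 ≡ 1 (mod 31), i.e. (390/31) = 1.
(390/31) = 1, so 31 splits.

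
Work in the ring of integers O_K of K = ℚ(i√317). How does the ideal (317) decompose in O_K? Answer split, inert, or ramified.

ramified — (317) = 𝔭²

d = -317 ≡ 3 (mod 4), so O_K = ℤ[√-317] and disc(K) = 4d = -1268.
disc(K) = -1268 = 317·(-4), so p = 317 is ramified.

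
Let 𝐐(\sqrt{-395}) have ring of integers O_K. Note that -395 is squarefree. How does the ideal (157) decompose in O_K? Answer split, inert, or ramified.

-395 mod 4 = 1, hence disc K = -395 and O_K = ℤ[(1+√-395)/2].
disc(K) = -395 is not divisible by 157; 157 is unramified.
Legendre symbol by Euler's criterion: (-395/157) ≡ (-395)^78 ≡ 1 (mod 157), i.e. (-395/157) = 1.
Legendre symbol 1 ⇒ 157 is split.

p splits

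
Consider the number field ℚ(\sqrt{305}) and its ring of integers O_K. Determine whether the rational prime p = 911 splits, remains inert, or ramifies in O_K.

911 splits in O_K

305 mod 4 = 1, hence disc K = 305 and O_K = ℤ[(1+√305)/2].
disc(K) = 305 is not divisible by 911; 911 is unramified.
(305/911) = 305^455 mod 911 = 1, giving Legendre symbol 1.
(305/911) = 1, so 911 splits.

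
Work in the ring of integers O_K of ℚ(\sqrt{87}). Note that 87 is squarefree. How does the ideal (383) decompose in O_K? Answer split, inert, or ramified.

split — (383) = 𝔭₁𝔭₂ with 𝔭₁ ≠ 𝔭₂

87 mod 4 = 3, hence disc K = 4·87 = 348 and O_K = ℤ[√87].
383 ∤ 348, so 383 is unramified.
(87/383) = 87^191 mod 383 = 1, giving Legendre symbol 1.
(87/383) = 1, so 383 splits.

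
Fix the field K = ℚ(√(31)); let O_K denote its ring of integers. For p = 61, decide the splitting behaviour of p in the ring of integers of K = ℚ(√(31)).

Since 31 ≢ 1 mod 4, the ring of integers is ℤ[√31] with discriminant 4·31 = 124.
Since gcd(61, 124) = 1 the prime 61 does not ramify.
Compute (31/61) via Euler: 31^((61-1)/2) mod 61 = 60, so (31/61) = -1.
(31/61) = -1, so 61 is inert.

inert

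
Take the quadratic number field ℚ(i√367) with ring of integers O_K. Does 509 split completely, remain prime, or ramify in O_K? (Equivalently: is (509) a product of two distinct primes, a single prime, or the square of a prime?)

-367 mod 4 = 1, hence disc K = -367 and O_K = ℤ[(1+√-367)/2].
Since gcd(509, -367) = 1 the prime 509 does not ramify.
Euler's criterion: (-367)^254 mod 509 = 508. Thus (-367|509) = -1.
Legendre symbol -1 ⇒ 509 is inert.

inert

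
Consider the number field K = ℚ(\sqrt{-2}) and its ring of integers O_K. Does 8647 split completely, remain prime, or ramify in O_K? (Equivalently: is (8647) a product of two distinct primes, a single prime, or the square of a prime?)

remains prime (inert)

d = -2 ≡ 2 (mod 4), so O_K = ℤ[√-2] and disc(K) = 4d = -8.
Since gcd(8647, -8) = 1 the prime 8647 does not ramify.
Legendre symbol by Euler's criterion: (-2/8647) ≡ (-2)^4323 ≡ 8646 (mod 8647), i.e. (-2/8647) = -1.
(-2/8647) = -1, so 8647 is inert.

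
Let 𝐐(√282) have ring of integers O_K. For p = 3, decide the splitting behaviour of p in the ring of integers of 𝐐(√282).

ramified

Since 282 ≢ 1 mod 4, the ring of integers is ℤ[√282] with discriminant 4·282 = 1128.
3 divides disc(K) = 1128, so 3 ramifies.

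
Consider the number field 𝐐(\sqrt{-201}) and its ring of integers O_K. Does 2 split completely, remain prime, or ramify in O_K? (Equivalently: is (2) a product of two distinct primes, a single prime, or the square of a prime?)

-201 mod 4 = 3, hence disc K = 4·(-201) = -804 and O_K = ℤ[√-201].
disc(K) = -804 = 2·(-402), so p = 2 is ramified.

p ramifies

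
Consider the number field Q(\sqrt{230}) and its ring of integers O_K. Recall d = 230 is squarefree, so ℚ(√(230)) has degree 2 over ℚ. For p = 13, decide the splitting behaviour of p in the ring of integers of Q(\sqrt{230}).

d = 230 ≡ 2 (mod 4), so O_K = ℤ[√230] and disc(K) = 4d = 920.
disc(K) = 920 is not divisible by 13; 13 is unramified.
Euler's criterion: 230^6 mod 13 = 1. Thus (230|13) = 1.
Legendre symbol 1 ⇒ 13 is split.

splits completely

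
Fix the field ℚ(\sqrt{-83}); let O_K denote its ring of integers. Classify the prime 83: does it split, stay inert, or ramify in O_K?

ramified

Since -83 ≡ 1 mod 4, the ring of integers is ℤ[(1+√-83)/2] with discriminant -83.
83 divides disc(K) = -83, so 83 ramifies.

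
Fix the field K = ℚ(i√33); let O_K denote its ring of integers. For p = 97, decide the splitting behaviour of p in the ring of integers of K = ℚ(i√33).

p splits

-33 mod 4 = 3, hence disc K = 4·(-33) = -132 and O_K = ℤ[√-33].
disc(K) = -132 is not divisible by 97; 97 is unramified.
Compute (-33/97) via Euler: 64^((97-1)/2) mod 97 = 1, so (-33/97) = 1.
Legendre symbol 1 ⇒ 97 is split.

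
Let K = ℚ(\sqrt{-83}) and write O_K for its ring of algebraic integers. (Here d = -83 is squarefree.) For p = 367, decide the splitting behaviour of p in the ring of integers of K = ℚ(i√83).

p is inert

-83 mod 4 = 1, hence disc K = -83 and O_K = ℤ[(1+√-83)/2].
367 ∤ -83, so 367 is unramified.
(-83/367) = 284^183 mod 367 = 366, giving Legendre symbol -1.
Legendre symbol -1 ⇒ 367 is inert.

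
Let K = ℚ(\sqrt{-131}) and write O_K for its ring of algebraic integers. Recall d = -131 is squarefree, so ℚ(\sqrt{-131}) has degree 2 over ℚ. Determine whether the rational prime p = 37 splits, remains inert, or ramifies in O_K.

37 remains inert

d = -131 ≡ 1 (mod 4), so O_K = ℤ[(1+√-131)/2] and disc(K) = d = -131.
37 ∤ -131, so 37 is unramified.
(-131/37) = 17^18 mod 37 = 36, giving Legendre symbol -1.
(-131/37) = -1, so 37 is inert.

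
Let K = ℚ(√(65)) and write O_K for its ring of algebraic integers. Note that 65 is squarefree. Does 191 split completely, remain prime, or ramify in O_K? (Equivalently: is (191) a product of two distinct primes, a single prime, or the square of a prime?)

d = 65 ≡ 1 (mod 4), so O_K = ℤ[(1+√65)/2] and disc(K) = d = 65.
Since gcd(191, 65) = 1 the prime 191 does not ramify.
Compute (65/191) via Euler: 65^((191-1)/2) mod 191 = 1, so (65/191) = 1.
(65/191) = 1, so 191 splits.

191 splits in O_K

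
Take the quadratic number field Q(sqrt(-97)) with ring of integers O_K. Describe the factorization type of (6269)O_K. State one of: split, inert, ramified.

Since -97 ≢ 1 mod 4, the ring of integers is ℤ[√-97] with discriminant 4·(-97) = -388.
disc(K) = -388 is not divisible by 6269; 6269 is unramified.
Compute (-97/6269) via Euler: 6172^((6269-1)/2) mod 6269 = 1, so (-97/6269) = 1.
d is a quadratic residue mod p, hence 6269 splits in O_K.

splits completely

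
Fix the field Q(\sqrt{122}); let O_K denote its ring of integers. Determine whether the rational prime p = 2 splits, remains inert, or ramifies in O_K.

d = 122 ≡ 2 (mod 4), so O_K = ℤ[√122] and disc(K) = 4d = 488.
2 divides disc(K) = 488, so 2 ramifies.

ramified — (2) = 𝔭²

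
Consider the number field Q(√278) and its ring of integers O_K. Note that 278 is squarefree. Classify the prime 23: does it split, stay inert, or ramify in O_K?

splits completely

Since 278 ≢ 1 mod 4, the ring of integers is ℤ[√278] with discriminant 4·278 = 1112.
disc(K) = 1112 is not divisible by 23; 23 is unramified.
Legendre symbol by Euler's criterion: (278/23) ≡ 278^11 ≡ 1 (mod 23), i.e. (278/23) = 1.
(278/23) = 1, so 23 splits.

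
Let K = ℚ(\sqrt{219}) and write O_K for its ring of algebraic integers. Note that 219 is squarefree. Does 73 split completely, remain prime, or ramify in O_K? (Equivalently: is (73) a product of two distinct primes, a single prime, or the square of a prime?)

d = 219 ≡ 3 (mod 4), so O_K = ℤ[√219] and disc(K) = 4d = 876.
disc(K) = 876 = 73·12, so p = 73 is ramified.

ramifies in O_K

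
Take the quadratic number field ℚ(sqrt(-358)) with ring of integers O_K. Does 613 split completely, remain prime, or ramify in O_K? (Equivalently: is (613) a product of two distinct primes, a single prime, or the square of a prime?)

remains prime (inert)

-358 mod 4 = 2, hence disc K = 4·(-358) = -1432 and O_K = ℤ[√-358].
Since gcd(613, -1432) = 1 the prime 613 does not ramify.
Compute (-358/613) via Euler: 255^((613-1)/2) mod 613 = 612, so (-358/613) = -1.
(-358/613) = -1, so 613 is inert.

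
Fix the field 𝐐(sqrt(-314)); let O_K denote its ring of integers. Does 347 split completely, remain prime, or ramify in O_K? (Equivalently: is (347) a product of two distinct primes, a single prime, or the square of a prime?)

-314 mod 4 = 2, hence disc K = 4·(-314) = -1256 and O_K = ℤ[√-314].
disc(K) = -1256 is not divisible by 347; 347 is unramified.
(-314/347) = 33^173 mod 347 = 1, giving Legendre symbol 1.
Legendre symbol 1 ⇒ 347 is split.

347 splits in O_K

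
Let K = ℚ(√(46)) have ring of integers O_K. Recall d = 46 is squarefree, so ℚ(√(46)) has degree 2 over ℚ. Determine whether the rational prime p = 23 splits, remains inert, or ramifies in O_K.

d = 46 ≡ 2 (mod 4), so O_K = ℤ[√46] and disc(K) = 4d = 184.
Ramification test: 23 | 184. The prime 23 ramifies in K.

23 is ramified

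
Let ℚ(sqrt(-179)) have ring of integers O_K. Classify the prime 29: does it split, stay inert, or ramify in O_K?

d = -179 ≡ 1 (mod 4), so O_K = ℤ[(1+√-179)/2] and disc(K) = d = -179.
Since gcd(29, -179) = 1 the prime 29 does not ramify.
Euler's criterion: (-179)^14 mod 29 = 1. Thus (-179|29) = 1.
Legendre symbol 1 ⇒ 29 is split.

29 splits in O_K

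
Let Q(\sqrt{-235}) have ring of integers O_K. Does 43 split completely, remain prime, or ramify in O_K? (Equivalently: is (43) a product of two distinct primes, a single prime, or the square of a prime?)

-235 mod 4 = 1, hence disc K = -235 and O_K = ℤ[(1+√-235)/2].
disc(K) = -235 is not divisible by 43; 43 is unramified.
Compute (-235/43) via Euler: 23^((43-1)/2) mod 43 = 1, so (-235/43) = 1.
d is a quadratic residue mod p, hence 43 splits in O_K.

split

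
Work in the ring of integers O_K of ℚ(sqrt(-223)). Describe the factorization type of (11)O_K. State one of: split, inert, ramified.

11 remains inert

d = -223 ≡ 1 (mod 4), so O_K = ℤ[(1+√-223)/2] and disc(K) = d = -223.
disc(K) = -223 is not divisible by 11; 11 is unramified.
Euler's criterion: (-223)^5 mod 11 = 10. Thus (-223|11) = -1.
(-223/11) = -1, so 11 is inert.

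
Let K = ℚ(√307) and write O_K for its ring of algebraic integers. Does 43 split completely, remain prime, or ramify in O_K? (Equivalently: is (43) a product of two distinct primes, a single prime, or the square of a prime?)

Since 307 ≢ 1 mod 4, the ring of integers is ℤ[√307] with discriminant 4·307 = 1228.
43 ∤ 1228, so 43 is unramified.
Legendre symbol by Euler's criterion: (307/43) ≡ 307^21 ≡ 1 (mod 43), i.e. (307/43) = 1.
(307/43) = 1, so 43 splits.

split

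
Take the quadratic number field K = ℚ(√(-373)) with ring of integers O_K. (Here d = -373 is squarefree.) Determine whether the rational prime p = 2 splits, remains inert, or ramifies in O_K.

ramified

-373 mod 4 = 3, hence disc K = 4·(-373) = -1492 and O_K = ℤ[√-373].
2 divides disc(K) = -1492, so 2 ramifies.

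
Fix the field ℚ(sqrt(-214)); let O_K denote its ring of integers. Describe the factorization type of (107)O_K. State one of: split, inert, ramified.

107 is ramified

-214 mod 4 = 2, hence disc K = 4·(-214) = -856 and O_K = ℤ[√-214].
disc(K) = -856 = 107·(-8), so p = 107 is ramified.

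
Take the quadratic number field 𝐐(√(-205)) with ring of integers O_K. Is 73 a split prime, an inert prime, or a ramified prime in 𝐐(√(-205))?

p is inert

d = -205 ≡ 3 (mod 4), so O_K = ℤ[√-205] and disc(K) = 4d = -820.
Since gcd(73, -820) = 1 the prime 73 does not ramify.
(-205/73) = 14^36 mod 73 = 72, giving Legendre symbol -1.
d is a non-residue mod p, hence 73 remains inert in O_K.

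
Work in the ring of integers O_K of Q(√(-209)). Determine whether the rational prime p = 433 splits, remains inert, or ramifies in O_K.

inert — (433) stays prime in O_K

-209 mod 4 = 3, hence disc K = 4·(-209) = -836 and O_K = ℤ[√-209].
Since gcd(433, -836) = 1 the prime 433 does not ramify.
(-209/433) = 224^216 mod 433 = 432, giving Legendre symbol -1.
(-209/433) = -1, so 433 is inert.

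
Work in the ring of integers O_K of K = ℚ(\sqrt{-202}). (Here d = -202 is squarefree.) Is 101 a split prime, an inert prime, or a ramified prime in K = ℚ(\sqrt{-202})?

ramifies in O_K

Since -202 ≢ 1 mod 4, the ring of integers is ℤ[√-202] with discriminant 4·(-202) = -808.
Ramification test: 101 | -808. The prime 101 ramifies in K.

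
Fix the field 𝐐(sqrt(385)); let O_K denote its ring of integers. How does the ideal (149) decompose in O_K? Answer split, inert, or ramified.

Since 385 ≡ 1 mod 4, the ring of integers is ℤ[(1+√385)/2] with discriminant 385.
disc(K) = 385 is not divisible by 149; 149 is unramified.
(385/149) = 87^74 mod 149 = 148, giving Legendre symbol -1.
d is a non-residue mod p, hence 149 remains inert in O_K.

remains prime (inert)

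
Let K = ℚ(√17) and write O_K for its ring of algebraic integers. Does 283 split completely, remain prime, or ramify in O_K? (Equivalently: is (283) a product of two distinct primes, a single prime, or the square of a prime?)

inert

Since 17 ≡ 1 mod 4, the ring of integers is ℤ[(1+√17)/2] with discriminant 17.
Since gcd(283, 17) = 1 the prime 283 does not ramify.
Legendre symbol by Euler's criterion: (17/283) ≡ 17^141 ≡ 282 (mod 283), i.e. (17/283) = -1.
(17/283) = -1, so 283 is inert.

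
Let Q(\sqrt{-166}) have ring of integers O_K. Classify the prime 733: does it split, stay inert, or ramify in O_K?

Since -166 ≢ 1 mod 4, the ring of integers is ℤ[√-166] with discriminant 4·(-166) = -664.
Since gcd(733, -664) = 1 the prime 733 does not ramify.
(-166/733) = 567^366 mod 733 = 732, giving Legendre symbol -1.
Legendre symbol -1 ⇒ 733 is inert.

remains prime (inert)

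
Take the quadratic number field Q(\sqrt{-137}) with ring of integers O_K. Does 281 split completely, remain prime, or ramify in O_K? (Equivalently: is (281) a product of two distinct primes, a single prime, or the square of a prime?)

281 splits in O_K

d = -137 ≡ 3 (mod 4), so O_K = ℤ[√-137] and disc(K) = 4d = -548.
281 ∤ -548, so 281 is unramified.
Compute (-137/281) via Euler: 144^((281-1)/2) mod 281 = 1, so (-137/281) = 1.
Legendre symbol 1 ⇒ 281 is split.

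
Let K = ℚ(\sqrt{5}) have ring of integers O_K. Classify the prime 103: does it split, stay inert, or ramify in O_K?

103 remains inert

Since 5 ≡ 1 mod 4, the ring of integers is ℤ[(1+√5)/2] with discriminant 5.
disc(K) = 5 is not divisible by 103; 103 is unramified.
(5/103) = 5^51 mod 103 = 102, giving Legendre symbol -1.
Legendre symbol -1 ⇒ 103 is inert.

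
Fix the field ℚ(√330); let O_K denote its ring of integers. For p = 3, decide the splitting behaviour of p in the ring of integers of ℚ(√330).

p ramifies

Since 330 ≢ 1 mod 4, the ring of integers is ℤ[√330] with discriminant 4·330 = 1320.
disc(K) = 1320 = 3·440, so p = 3 is ramified.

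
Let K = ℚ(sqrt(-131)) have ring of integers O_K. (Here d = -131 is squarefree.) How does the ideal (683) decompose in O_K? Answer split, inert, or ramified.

split — (683) = 𝔭₁𝔭₂ with 𝔭₁ ≠ 𝔭₂

Since -131 ≡ 1 mod 4, the ring of integers is ℤ[(1+√-131)/2] with discriminant -131.
Since gcd(683, -131) = 1 the prime 683 does not ramify.
Legendre symbol by Euler's criterion: (-131/683) ≡ (-131)^341 ≡ 1 (mod 683), i.e. (-131/683) = 1.
d is a quadratic residue mod p, hence 683 splits in O_K.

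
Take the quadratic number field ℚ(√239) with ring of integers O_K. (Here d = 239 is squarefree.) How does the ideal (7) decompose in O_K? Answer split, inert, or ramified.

d = 239 ≡ 3 (mod 4), so O_K = ℤ[√239] and disc(K) = 4d = 956.
Since gcd(7, 956) = 1 the prime 7 does not ramify.
Legendre symbol by Euler's criterion: (239/7) ≡ 239^3 ≡ 1 (mod 7), i.e. (239/7) = 1.
(239/7) = 1, so 7 splits.

splits completely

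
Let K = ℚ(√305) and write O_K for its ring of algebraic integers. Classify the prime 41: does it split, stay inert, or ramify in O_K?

Since 305 ≡ 1 mod 4, the ring of integers is ℤ[(1+√305)/2] with discriminant 305.
41 ∤ 305, so 41 is unramified.
Legendre symbol by Euler's criterion: (305/41) ≡ 305^20 ≡ 1 (mod 41), i.e. (305/41) = 1.
(305/41) = 1, so 41 splits.

split — (41) = 𝔭₁𝔭₂ with 𝔭₁ ≠ 𝔭₂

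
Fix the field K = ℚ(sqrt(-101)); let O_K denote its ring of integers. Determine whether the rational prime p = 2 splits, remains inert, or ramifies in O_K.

-101 mod 4 = 3, hence disc K = 4·(-101) = -404 and O_K = ℤ[√-101].
disc(K) = -404 = 2·(-202), so p = 2 is ramified.

p ramifies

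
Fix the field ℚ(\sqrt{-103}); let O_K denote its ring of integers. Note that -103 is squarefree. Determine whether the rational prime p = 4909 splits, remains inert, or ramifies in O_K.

split — (4909) = 𝔭₁𝔭₂ with 𝔭₁ ≠ 𝔭₂

-103 mod 4 = 1, hence disc K = -103 and O_K = ℤ[(1+√-103)/2].
4909 ∤ -103, so 4909 is unramified.
Legendre symbol by Euler's criterion: (-103/4909) ≡ (-103)^2454 ≡ 1 (mod 4909), i.e. (-103/4909) = 1.
d is a quadratic residue mod p, hence 4909 splits in O_K.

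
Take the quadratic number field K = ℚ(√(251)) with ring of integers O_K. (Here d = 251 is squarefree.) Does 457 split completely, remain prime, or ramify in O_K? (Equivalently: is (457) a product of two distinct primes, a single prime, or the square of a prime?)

251 mod 4 = 3, hence disc K = 4·251 = 1004 and O_K = ℤ[√251].
457 ∤ 1004, so 457 is unramified.
(251/457) = 251^228 mod 457 = 456, giving Legendre symbol -1.
d is a non-residue mod p, hence 457 remains inert in O_K.

p is inert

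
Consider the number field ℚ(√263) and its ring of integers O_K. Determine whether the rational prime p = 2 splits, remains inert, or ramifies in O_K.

263 mod 4 = 3, hence disc K = 4·263 = 1052 and O_K = ℤ[√263].
2 divides disc(K) = 1052, so 2 ramifies.

p ramifies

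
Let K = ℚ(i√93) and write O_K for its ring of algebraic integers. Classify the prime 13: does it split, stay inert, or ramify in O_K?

d = -93 ≡ 3 (mod 4), so O_K = ℤ[√-93] and disc(K) = 4d = -372.
Since gcd(13, -372) = 1 the prime 13 does not ramify.
Euler's criterion: (-93)^6 mod 13 = 12. Thus (-93|13) = -1.
Legendre symbol -1 ⇒ 13 is inert.

p is inert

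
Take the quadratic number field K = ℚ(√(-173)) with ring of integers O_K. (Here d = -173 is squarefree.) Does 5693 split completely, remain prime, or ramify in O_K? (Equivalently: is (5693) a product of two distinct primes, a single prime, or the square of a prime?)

p splits

d = -173 ≡ 3 (mod 4), so O_K = ℤ[√-173] and disc(K) = 4d = -692.
Since gcd(5693, -692) = 1 the prime 5693 does not ramify.
(-173/5693) = 5520^2846 mod 5693 = 1, giving Legendre symbol 1.
d is a quadratic residue mod p, hence 5693 splits in O_K.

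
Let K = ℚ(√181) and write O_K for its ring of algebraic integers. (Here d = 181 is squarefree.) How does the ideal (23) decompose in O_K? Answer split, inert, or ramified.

23 remains inert

Since 181 ≡ 1 mod 4, the ring of integers is ℤ[(1+√181)/2] with discriminant 181.
Since gcd(23, 181) = 1 the prime 23 does not ramify.
Compute (181/23) via Euler: 20^((23-1)/2) mod 23 = 22, so (181/23) = -1.
Legendre symbol -1 ⇒ 23 is inert.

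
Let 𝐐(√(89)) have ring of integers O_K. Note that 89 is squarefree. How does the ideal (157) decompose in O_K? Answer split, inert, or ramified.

split

89 mod 4 = 1, hence disc K = 89 and O_K = ℤ[(1+√89)/2].
Since gcd(157, 89) = 1 the prime 157 does not ramify.
Compute (89/157) via Euler: 89^((157-1)/2) mod 157 = 1, so (89/157) = 1.
d is a quadratic residue mod p, hence 157 splits in O_K.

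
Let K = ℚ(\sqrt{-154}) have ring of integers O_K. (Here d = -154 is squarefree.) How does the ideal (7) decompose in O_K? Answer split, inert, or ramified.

ramified

d = -154 ≡ 2 (mod 4), so O_K = ℤ[√-154] and disc(K) = 4d = -616.
Ramification test: 7 | -616. The prime 7 ramifies in K.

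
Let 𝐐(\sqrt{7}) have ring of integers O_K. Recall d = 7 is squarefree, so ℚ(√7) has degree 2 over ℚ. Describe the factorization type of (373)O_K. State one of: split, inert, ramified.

d = 7 ≡ 3 (mod 4), so O_K = ℤ[√7] and disc(K) = 4d = 28.
Since gcd(373, 28) = 1 the prime 373 does not ramify.
Euler's criterion: 7^186 mod 373 = 1. Thus (7|373) = 1.
(7/373) = 1, so 373 splits.

split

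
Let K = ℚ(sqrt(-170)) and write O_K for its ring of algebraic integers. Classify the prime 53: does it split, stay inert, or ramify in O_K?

Since -170 ≢ 1 mod 4, the ring of integers is ℤ[√-170] with discriminant 4·(-170) = -680.
disc(K) = -680 is not divisible by 53; 53 is unramified.
Legendre symbol by Euler's criterion: (-170/53) ≡ (-170)^26 ≡ 1 (mod 53), i.e. (-170/53) = 1.
(-170/53) = 1, so 53 splits.

p splits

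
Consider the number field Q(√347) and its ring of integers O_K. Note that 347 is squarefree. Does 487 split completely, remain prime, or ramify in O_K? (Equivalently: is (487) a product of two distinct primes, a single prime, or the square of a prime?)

Since 347 ≢ 1 mod 4, the ring of integers is ℤ[√347] with discriminant 4·347 = 1388.
487 ∤ 1388, so 487 is unramified.
Legendre symbol by Euler's criterion: (347/487) ≡ 347^243 ≡ 486 (mod 487), i.e. (347/487) = -1.
Legendre symbol -1 ⇒ 487 is inert.

487 remains inert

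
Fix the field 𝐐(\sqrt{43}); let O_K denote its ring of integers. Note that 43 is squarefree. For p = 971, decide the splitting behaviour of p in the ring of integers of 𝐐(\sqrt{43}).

43 mod 4 = 3, hence disc K = 4·43 = 172 and O_K = ℤ[√43].
Since gcd(971, 172) = 1 the prime 971 does not ramify.
Euler's criterion: 43^485 mod 971 = 970. Thus (43|971) = -1.
Legendre symbol -1 ⇒ 971 is inert.

p is inert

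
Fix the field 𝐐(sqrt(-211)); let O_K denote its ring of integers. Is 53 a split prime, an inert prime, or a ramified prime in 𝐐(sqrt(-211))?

d = -211 ≡ 1 (mod 4), so O_K = ℤ[(1+√-211)/2] and disc(K) = d = -211.
53 ∤ -211, so 53 is unramified.
(-211/53) = 1^26 mod 53 = 1, giving Legendre symbol 1.
Legendre symbol 1 ⇒ 53 is split.

split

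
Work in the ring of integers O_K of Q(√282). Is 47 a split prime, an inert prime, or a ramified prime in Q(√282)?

Since 282 ≢ 1 mod 4, the ring of integers is ℤ[√282] with discriminant 4·282 = 1128.
47 divides disc(K) = 1128, so 47 ramifies.

ramifies in O_K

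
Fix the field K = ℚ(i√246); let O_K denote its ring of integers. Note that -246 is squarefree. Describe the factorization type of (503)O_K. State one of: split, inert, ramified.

-246 mod 4 = 2, hence disc K = 4·(-246) = -984 and O_K = ℤ[√-246].
Since gcd(503, -984) = 1 the prime 503 does not ramify.
(-246/503) = 257^251 mod 503 = 1, giving Legendre symbol 1.
d is a quadratic residue mod p, hence 503 splits in O_K.

split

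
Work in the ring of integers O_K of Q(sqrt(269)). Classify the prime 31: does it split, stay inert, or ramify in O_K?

d = 269 ≡ 1 (mod 4), so O_K = ℤ[(1+√269)/2] and disc(K) = d = 269.
disc(K) = 269 is not divisible by 31; 31 is unramified.
(269/31) = 21^15 mod 31 = 30, giving Legendre symbol -1.
d is a non-residue mod p, hence 31 remains inert in O_K.

31 remains inert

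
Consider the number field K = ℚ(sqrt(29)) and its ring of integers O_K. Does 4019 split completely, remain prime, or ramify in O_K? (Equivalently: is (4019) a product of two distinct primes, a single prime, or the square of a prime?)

29 mod 4 = 1, hence disc K = 29 and O_K = ℤ[(1+√29)/2].
Since gcd(4019, 29) = 1 the prime 4019 does not ramify.
Compute (29/4019) via Euler: 29^((4019-1)/2) mod 4019 = 4018, so (29/4019) = -1.
d is a non-residue mod p, hence 4019 remains inert in O_K.

inert — (4019) stays prime in O_K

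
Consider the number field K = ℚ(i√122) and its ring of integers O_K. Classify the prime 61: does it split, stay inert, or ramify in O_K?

Since -122 ≢ 1 mod 4, the ring of integers is ℤ[√-122] with discriminant 4·(-122) = -488.
Ramification test: 61 | -488. The prime 61 ramifies in K.

ramifies in O_K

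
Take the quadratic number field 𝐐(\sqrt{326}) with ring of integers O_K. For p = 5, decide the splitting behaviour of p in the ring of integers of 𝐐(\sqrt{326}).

p splits

d = 326 ≡ 2 (mod 4), so O_K = ℤ[√326] and disc(K) = 4d = 1304.
Since gcd(5, 1304) = 1 the prime 5 does not ramify.
Legendre symbol by Euler's criterion: (326/5) ≡ 326^2 ≡ 1 (mod 5), i.e. (326/5) = 1.
(326/5) = 1, so 5 splits.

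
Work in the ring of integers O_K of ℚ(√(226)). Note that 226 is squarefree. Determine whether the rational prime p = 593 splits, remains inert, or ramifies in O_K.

593 splits in O_K

226 mod 4 = 2, hence disc K = 4·226 = 904 and O_K = ℤ[√226].
593 ∤ 904, so 593 is unramified.
Legendre symbol by Euler's criterion: (226/593) ≡ 226^296 ≡ 1 (mod 593), i.e. (226/593) = 1.
Legendre symbol 1 ⇒ 593 is split.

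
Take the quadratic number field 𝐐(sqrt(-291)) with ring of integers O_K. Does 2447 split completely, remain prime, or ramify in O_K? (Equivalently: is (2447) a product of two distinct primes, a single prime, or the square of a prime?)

d = -291 ≡ 1 (mod 4), so O_K = ℤ[(1+√-291)/2] and disc(K) = d = -291.
Since gcd(2447, -291) = 1 the prime 2447 does not ramify.
Euler's criterion: (-291)^1223 mod 2447 = 2446. Thus (-291|2447) = -1.
Legendre symbol -1 ⇒ 2447 is inert.

2447 remains inert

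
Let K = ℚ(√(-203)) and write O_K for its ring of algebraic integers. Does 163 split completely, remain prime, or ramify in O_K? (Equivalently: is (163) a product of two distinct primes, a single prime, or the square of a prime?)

inert

d = -203 ≡ 1 (mod 4), so O_K = ℤ[(1+√-203)/2] and disc(K) = d = -203.
disc(K) = -203 is not divisible by 163; 163 is unramified.
Legendre symbol by Euler's criterion: (-203/163) ≡ (-203)^81 ≡ 162 (mod 163), i.e. (-203/163) = -1.
d is a non-residue mod p, hence 163 remains inert in O_K.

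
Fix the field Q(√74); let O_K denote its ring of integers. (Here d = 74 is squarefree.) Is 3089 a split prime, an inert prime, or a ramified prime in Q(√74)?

3089 remains inert

74 mod 4 = 2, hence disc K = 4·74 = 296 and O_K = ℤ[√74].
disc(K) = 296 is not divisible by 3089; 3089 is unramified.
Euler's criterion: 74^1544 mod 3089 = 3088. Thus (74|3089) = -1.
Legendre symbol -1 ⇒ 3089 is inert.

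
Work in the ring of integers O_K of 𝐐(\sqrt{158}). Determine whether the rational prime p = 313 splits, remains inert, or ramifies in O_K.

split — (313) = 𝔭₁𝔭₂ with 𝔭₁ ≠ 𝔭₂

d = 158 ≡ 2 (mod 4), so O_K = ℤ[√158] and disc(K) = 4d = 632.
disc(K) = 632 is not divisible by 313; 313 is unramified.
Compute (158/313) via Euler: 158^((313-1)/2) mod 313 = 1, so (158/313) = 1.
(158/313) = 1, so 313 splits.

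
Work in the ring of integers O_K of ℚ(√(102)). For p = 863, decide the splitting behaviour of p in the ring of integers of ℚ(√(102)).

863 splits in O_K

102 mod 4 = 2, hence disc K = 4·102 = 408 and O_K = ℤ[√102].
863 ∤ 408, so 863 is unramified.
(102/863) = 102^431 mod 863 = 1, giving Legendre symbol 1.
d is a quadratic residue mod p, hence 863 splits in O_K.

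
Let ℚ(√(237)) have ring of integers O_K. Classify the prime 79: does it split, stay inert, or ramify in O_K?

79 is ramified

d = 237 ≡ 1 (mod 4), so O_K = ℤ[(1+√237)/2] and disc(K) = d = 237.
79 divides disc(K) = 237, so 79 ramifies.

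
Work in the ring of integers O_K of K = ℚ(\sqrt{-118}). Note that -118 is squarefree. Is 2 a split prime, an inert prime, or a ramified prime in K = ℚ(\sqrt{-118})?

d = -118 ≡ 2 (mod 4), so O_K = ℤ[√-118] and disc(K) = 4d = -472.
2 divides disc(K) = -472, so 2 ramifies.

2 is ramified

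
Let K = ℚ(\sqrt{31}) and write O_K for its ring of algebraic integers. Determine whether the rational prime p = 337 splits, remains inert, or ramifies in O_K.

remains prime (inert)

d = 31 ≡ 3 (mod 4), so O_K = ℤ[√31] and disc(K) = 4d = 124.
Since gcd(337, 124) = 1 the prime 337 does not ramify.
Legendre symbol by Euler's criterion: (31/337) ≡ 31^168 ≡ 336 (mod 337), i.e. (31/337) = -1.
d is a non-residue mod p, hence 337 remains inert in O_K.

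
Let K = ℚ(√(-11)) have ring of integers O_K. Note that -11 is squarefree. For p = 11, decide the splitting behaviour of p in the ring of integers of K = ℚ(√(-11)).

Since -11 ≡ 1 mod 4, the ring of integers is ℤ[(1+√-11)/2] with discriminant -11.
11 divides disc(K) = -11, so 11 ramifies.

ramified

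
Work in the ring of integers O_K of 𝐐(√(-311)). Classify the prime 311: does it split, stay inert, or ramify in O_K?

Since -311 ≡ 1 mod 4, the ring of integers is ℤ[(1+√-311)/2] with discriminant -311.
Ramification test: 311 | -311. The prime 311 ramifies in K.

ramifies in O_K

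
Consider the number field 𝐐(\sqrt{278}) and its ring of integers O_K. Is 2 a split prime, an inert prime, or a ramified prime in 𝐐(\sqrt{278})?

d = 278 ≡ 2 (mod 4), so O_K = ℤ[√278] and disc(K) = 4d = 1112.
Ramification test: 2 | 1112. The prime 2 ramifies in K.

ramified — (2) = 𝔭²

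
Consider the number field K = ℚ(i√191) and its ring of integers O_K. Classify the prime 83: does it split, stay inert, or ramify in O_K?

-191 mod 4 = 1, hence disc K = -191 and O_K = ℤ[(1+√-191)/2].
disc(K) = -191 is not divisible by 83; 83 is unramified.
Legendre symbol by Euler's criterion: (-191/83) ≡ (-191)^41 ≡ 82 (mod 83), i.e. (-191/83) = -1.
d is a non-residue mod p, hence 83 remains inert in O_K.

inert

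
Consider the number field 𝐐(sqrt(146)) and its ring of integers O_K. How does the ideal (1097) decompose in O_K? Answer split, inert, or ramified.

p splits

146 mod 4 = 2, hence disc K = 4·146 = 584 and O_K = ℤ[√146].
1097 ∤ 584, so 1097 is unramified.
Euler's criterion: 146^548 mod 1097 = 1. Thus (146|1097) = 1.
(146/1097) = 1, so 1097 splits.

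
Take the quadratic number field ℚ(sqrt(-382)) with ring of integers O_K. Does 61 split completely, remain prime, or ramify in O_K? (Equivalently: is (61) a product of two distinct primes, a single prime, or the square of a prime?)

-382 mod 4 = 2, hence disc K = 4·(-382) = -1528 and O_K = ℤ[√-382].
Since gcd(61, -1528) = 1 the prime 61 does not ramify.
Euler's criterion: (-382)^30 mod 61 = 1. Thus (-382|61) = 1.
Legendre symbol 1 ⇒ 61 is split.

61 splits in O_K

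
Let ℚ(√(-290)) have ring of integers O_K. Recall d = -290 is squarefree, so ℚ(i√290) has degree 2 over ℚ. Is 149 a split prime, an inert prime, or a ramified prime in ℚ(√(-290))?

d = -290 ≡ 2 (mod 4), so O_K = ℤ[√-290] and disc(K) = 4d = -1160.
Since gcd(149, -1160) = 1 the prime 149 does not ramify.
(-290/149) = 8^74 mod 149 = 148, giving Legendre symbol -1.
d is a non-residue mod p, hence 149 remains inert in O_K.

149 remains inert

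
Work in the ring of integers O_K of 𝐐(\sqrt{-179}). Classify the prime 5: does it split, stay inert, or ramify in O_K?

split — (5) = 𝔭₁𝔭₂ with 𝔭₁ ≠ 𝔭₂

d = -179 ≡ 1 (mod 4), so O_K = ℤ[(1+√-179)/2] and disc(K) = d = -179.
disc(K) = -179 is not divisible by 5; 5 is unramified.
Compute (-179/5) via Euler: 1^((5-1)/2) mod 5 = 1, so (-179/5) = 1.
d is a quadratic residue mod p, hence 5 splits in O_K.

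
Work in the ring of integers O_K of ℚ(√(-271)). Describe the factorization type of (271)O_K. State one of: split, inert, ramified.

-271 mod 4 = 1, hence disc K = -271 and O_K = ℤ[(1+√-271)/2].
disc(K) = -271 = 271·(-1), so p = 271 is ramified.

p ramifies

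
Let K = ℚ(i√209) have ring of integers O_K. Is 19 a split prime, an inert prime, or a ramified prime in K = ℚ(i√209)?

p ramifies

-209 mod 4 = 3, hence disc K = 4·(-209) = -836 and O_K = ℤ[√-209].
Ramification test: 19 | -836. The prime 19 ramifies in K.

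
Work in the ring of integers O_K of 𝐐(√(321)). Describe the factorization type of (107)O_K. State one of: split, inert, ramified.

321 mod 4 = 1, hence disc K = 321 and O_K = ℤ[(1+√321)/2].
107 divides disc(K) = 321, so 107 ramifies.

p ramifies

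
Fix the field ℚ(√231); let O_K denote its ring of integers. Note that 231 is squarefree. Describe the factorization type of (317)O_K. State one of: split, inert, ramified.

remains prime (inert)

Since 231 ≢ 1 mod 4, the ring of integers is ℤ[√231] with discriminant 4·231 = 924.
Since gcd(317, 924) = 1 the prime 317 does not ramify.
Euler's criterion: 231^158 mod 317 = 316. Thus (231|317) = -1.
Legendre symbol -1 ⇒ 317 is inert.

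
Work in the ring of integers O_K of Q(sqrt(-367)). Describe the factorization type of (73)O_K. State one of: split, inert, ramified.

split

Since -367 ≡ 1 mod 4, the ring of integers is ℤ[(1+√-367)/2] with discriminant -367.
Since gcd(73, -367) = 1 the prime 73 does not ramify.
Legendre symbol by Euler's criterion: (-367/73) ≡ (-367)^36 ≡ 1 (mod 73), i.e. (-367/73) = 1.
d is a quadratic residue mod p, hence 73 splits in O_K.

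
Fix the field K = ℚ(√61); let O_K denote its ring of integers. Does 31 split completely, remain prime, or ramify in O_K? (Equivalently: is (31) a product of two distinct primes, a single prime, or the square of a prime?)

61 mod 4 = 1, hence disc K = 61 and O_K = ℤ[(1+√61)/2].
31 ∤ 61, so 31 is unramified.
(61/31) = 30^15 mod 31 = 30, giving Legendre symbol -1.
Legendre symbol -1 ⇒ 31 is inert.

remains prime (inert)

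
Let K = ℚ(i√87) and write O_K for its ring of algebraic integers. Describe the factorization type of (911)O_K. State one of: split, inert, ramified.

Since -87 ≡ 1 mod 4, the ring of integers is ℤ[(1+√-87)/2] with discriminant -87.
911 ∤ -87, so 911 is unramified.
Legendre symbol by Euler's criterion: (-87/911) ≡ (-87)^455 ≡ 1 (mod 911), i.e. (-87/911) = 1.
(-87/911) = 1, so 911 splits.

splits completely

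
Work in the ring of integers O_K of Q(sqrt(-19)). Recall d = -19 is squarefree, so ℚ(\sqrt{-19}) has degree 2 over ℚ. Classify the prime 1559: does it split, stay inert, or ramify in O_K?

split

-19 mod 4 = 1, hence disc K = -19 and O_K = ℤ[(1+√-19)/2].
1559 ∤ -19, so 1559 is unramified.
Legendre symbol by Euler's criterion: (-19/1559) ≡ (-19)^779 ≡ 1 (mod 1559), i.e. (-19/1559) = 1.
Legendre symbol 1 ⇒ 1559 is split.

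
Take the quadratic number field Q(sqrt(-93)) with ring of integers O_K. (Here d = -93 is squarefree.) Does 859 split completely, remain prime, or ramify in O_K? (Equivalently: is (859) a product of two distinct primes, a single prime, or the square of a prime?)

Since -93 ≢ 1 mod 4, the ring of integers is ℤ[√-93] with discriminant 4·(-93) = -372.
Since gcd(859, -372) = 1 the prime 859 does not ramify.
Legendre symbol by Euler's criterion: (-93/859) ≡ (-93)^429 ≡ 1 (mod 859), i.e. (-93/859) = 1.
(-93/859) = 1, so 859 splits.

p splits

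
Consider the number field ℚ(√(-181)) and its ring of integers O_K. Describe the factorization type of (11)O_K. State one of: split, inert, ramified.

inert — (11) stays prime in O_K

d = -181 ≡ 3 (mod 4), so O_K = ℤ[√-181] and disc(K) = 4d = -724.
disc(K) = -724 is not divisible by 11; 11 is unramified.
Compute (-181/11) via Euler: 6^((11-1)/2) mod 11 = 10, so (-181/11) = -1.
Legendre symbol -1 ⇒ 11 is inert.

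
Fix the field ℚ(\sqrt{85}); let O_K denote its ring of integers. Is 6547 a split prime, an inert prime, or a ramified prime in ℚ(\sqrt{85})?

p is inert

Since 85 ≡ 1 mod 4, the ring of integers is ℤ[(1+√85)/2] with discriminant 85.
6547 ∤ 85, so 6547 is unramified.
(85/6547) = 85^3273 mod 6547 = 6546, giving Legendre symbol -1.
(85/6547) = -1, so 6547 is inert.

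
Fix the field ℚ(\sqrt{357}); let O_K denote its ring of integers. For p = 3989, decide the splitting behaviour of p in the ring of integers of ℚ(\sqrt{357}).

p is inert

357 mod 4 = 1, hence disc K = 357 and O_K = ℤ[(1+√357)/2].
disc(K) = 357 is not divisible by 3989; 3989 is unramified.
Legendre symbol by Euler's criterion: (357/3989) ≡ 357^1994 ≡ 3988 (mod 3989), i.e. (357/3989) = -1.
d is a non-residue mod p, hence 3989 remains inert in O_K.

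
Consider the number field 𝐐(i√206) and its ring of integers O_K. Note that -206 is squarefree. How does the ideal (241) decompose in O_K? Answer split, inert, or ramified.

Since -206 ≢ 1 mod 4, the ring of integers is ℤ[√-206] with discriminant 4·(-206) = -824.
241 ∤ -824, so 241 is unramified.
Legendre symbol by Euler's criterion: (-206/241) ≡ (-206)^120 ≡ 240 (mod 241), i.e. (-206/241) = -1.
(-206/241) = -1, so 241 is inert.

p is inert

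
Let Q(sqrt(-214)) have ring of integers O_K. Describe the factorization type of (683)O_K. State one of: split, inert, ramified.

remains prime (inert)

-214 mod 4 = 2, hence disc K = 4·(-214) = -856 and O_K = ℤ[√-214].
Since gcd(683, -856) = 1 the prime 683 does not ramify.
Compute (-214/683) via Euler: 469^((683-1)/2) mod 683 = 682, so (-214/683) = -1.
(-214/683) = -1, so 683 is inert.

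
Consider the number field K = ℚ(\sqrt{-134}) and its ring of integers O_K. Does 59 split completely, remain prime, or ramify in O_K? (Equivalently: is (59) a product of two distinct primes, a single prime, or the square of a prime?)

inert

d = -134 ≡ 2 (mod 4), so O_K = ℤ[√-134] and disc(K) = 4d = -536.
disc(K) = -536 is not divisible by 59; 59 is unramified.
Euler's criterion: (-134)^29 mod 59 = 58. Thus (-134|59) = -1.
(-134/59) = -1, so 59 is inert.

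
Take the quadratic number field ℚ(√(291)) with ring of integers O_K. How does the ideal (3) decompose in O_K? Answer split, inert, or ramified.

ramifies in O_K

291 mod 4 = 3, hence disc K = 4·291 = 1164 and O_K = ℤ[√291].
Ramification test: 3 | 1164. The prime 3 ramifies in K.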